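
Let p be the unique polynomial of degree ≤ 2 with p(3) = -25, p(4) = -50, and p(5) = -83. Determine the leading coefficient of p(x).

Write p(x) = ax^2 + bx + c. Substituting each data point gives a linear system:
  9a + 3b + c = -25
  16a + 4b + c = -50
  25a + 5b + c = -83
Solving the system yields a = -4, b = 3, c = 2.
So p(x) = -4x^2 + 3x + 2.
The leading coefficient is -4.

-4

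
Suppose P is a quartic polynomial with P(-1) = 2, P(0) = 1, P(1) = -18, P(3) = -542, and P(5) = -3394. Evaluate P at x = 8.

Write P(x) = ax^4 + bx^3 + cx^2 + dx + e. Substituting each data point gives a linear system:
  a - b + c - d + e = 2
  e = 1
  a + b + c + d + e = -18
  81a + 27b + 9c + 3d + e = -542
  625a + 125b + 25c + 5d + e = -3394
Solving the system yields a = -4, b = -6, c = -5, d = -4, e = 1.
So P(x) = -4x⁴ - 6x³ - 5x² - 4x + 1.
Then P(8) = -19807.

-19807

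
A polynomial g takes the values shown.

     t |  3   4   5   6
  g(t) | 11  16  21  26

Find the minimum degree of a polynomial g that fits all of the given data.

1

Forward differences of the values at t = 3, 4, 5, 6:
  g  : 11  16  21  26
  Δ  : 5  5  5
  Δ^2: 0  0
  Δ^3: 0
The first differences are constant (5) and nonzero, while all higher differences vanish, so the minimal degree is 1.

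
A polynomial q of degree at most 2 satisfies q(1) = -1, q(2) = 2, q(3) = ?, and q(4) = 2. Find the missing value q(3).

3

On equispaced nodes a degree-2 polynomial has vanishing third forward difference, so
  - q(1) + 3·q(2) - 3·q(3) + q(4) = 0.
Substituting the known values and solving for q(3):
  -3·q(3) = -9
  q(3) = 3.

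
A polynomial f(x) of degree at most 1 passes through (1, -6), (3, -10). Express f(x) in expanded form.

Using the Lagrange interpolation formula with nodes 1, 3:
  L_0(x) = (x - 3) / -2
  L_1(x) = (x - 1) / 2
Then f(x) = -6·L_0(x) - 10·L_1(x).
Expanding and collecting terms gives f(x) = -2x - 4.
Check: f(1) = -6. ✓

f(x) = -2x - 4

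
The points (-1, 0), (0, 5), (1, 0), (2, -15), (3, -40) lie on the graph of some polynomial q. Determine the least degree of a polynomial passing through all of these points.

2

Forward differences of the values at u = -1, 0, 1, 2, 3:
  q  : 0  5  0  -15  -40
  Δ  : 5  -5  -15  -25
  Δ^2: -10  -10  -10
  Δ^3: 0  0
  Δ^4: 0
The second differences are constant (-10) and nonzero, while all higher differences vanish, so the minimal degree is 2.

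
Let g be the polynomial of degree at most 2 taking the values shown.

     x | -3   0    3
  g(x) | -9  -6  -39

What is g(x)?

Using the Lagrange interpolation formula with nodes -3, 0, 3:
  L_0(x) = x(x - 3) / 18
  L_1(x) = (x + 3)(x - 3) / -9
  L_2(x) = (x + 3)x / 18
Then g(x) = -9·L_0(x) - 6·L_1(x) - 39·L_2(x).
Expanding and collecting terms gives g(x) = -2x² - 5x - 6.
Check: g(3) = -39. ✓

g(x) = -2x^2 - 5x - 6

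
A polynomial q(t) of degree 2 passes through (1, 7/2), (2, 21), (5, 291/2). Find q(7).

Using the Lagrange interpolation formula with nodes 1, 2, 5:
  L_0(t) = (t - 2)(t - 5) / 4
  L_1(t) = (t - 1)(t - 5) / -3
  L_2(t) = (t - 1)(t - 2) / 12
Then q(t) = 7/2·L_0(t) + 21·L_1(t) + 291/2·L_2(t).
Expanding and collecting terms gives q(t) = 6t^2 - (1/2)t - 2.
Evaluating at t = 7: q(7) = 577/2.

577/2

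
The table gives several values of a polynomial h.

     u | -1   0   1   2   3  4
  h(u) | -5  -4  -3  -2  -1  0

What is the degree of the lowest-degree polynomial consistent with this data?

Forward differences of the values at u = -1, 0, 1, 2, 3, 4:
  h  : -5  -4  -3  -2  -1  0
  Δ  : 1  1  1  1  1
  Δ^2: 0  0  0  0
  Δ^3: 0  0  0
  Δ^4: 0  0
  Δ^5: 0
The first differences are constant (1) and nonzero, while all higher differences vanish, so the minimal degree is 1.

1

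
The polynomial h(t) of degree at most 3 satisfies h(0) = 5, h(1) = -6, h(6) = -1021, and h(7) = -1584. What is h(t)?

Write h(t) = at^3 + bt^2 + ct + d. Substituting each data point gives a linear system:
  d = 5
  a + b + c + d = -6
  216a + 36b + 6c + d = -1021
  343a + 49b + 7c + d = -1584
Solving the system yields a = -4, b = -4, c = -3, d = 5.
So h(t) = -4t³ - 4t² - 3t + 5.
Check: h(6) = -1021. ✓

h(t) = -4t^3 - 4t^2 - 3t + 5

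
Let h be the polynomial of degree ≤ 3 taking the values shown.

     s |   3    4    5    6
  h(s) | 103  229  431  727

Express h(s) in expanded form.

Write h(s) = as^3 + bs^2 + cs + d. Substituting each data point gives a linear system:
  27a + 9b + 3c + d = 103
  64a + 16b + 4c + d = 229
  125a + 25b + 5c + d = 431
  216a + 36b + 6c + d = 727
Solving the system yields a = 3, b = 2, c = 1, d = 1.
So h(s) = 3s^3 + 2s^2 + s + 1.
Check: h(3) = 103. ✓

h(s) = 3s^3 + 2s^2 + s + 1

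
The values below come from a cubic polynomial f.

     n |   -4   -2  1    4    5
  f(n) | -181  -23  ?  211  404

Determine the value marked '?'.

4

The 4 known points determine the degree-3 polynomial uniquely.
Write f(n) = an^3 + bn^2 + cn + d. Substituting each data point gives a linear system:
  -64a + 16b - 4c + d = -181
  -8a + 4b - 2c + d = -23
  64a + 16b + 4c + d = 211
  125a + 25b + 5c + d = 404
Solving the system yields a = 3, b = 1, c = 1, d = -1.
So f(n) = 3n³ + n² + n - 1.
Then f(1) = 4.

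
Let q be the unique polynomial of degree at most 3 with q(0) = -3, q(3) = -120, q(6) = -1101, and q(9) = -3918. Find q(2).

-33

Write q(x) = ax^3 + bx^2 + cx + d. Substituting each data point gives a linear system:
  d = -3
  27a + 9b + 3c + d = -120
  216a + 36b + 6c + d = -1101
  729a + 81b + 9c + d = -3918
Solving the system yields a = -6, b = 6, c = -3, d = -3.
So q(x) = -6x^3 + 6x^2 - 3x - 3.
Then q(2) = -33.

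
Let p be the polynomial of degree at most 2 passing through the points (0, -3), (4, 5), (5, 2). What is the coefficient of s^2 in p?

-1

Write p(s) = as^2 + bs + c. Substituting each data point gives a linear system:
  c = -3
  16a + 4b + c = 5
  25a + 5b + c = 2
Solving the system yields a = -1, b = 6, c = -3.
So p(s) = -s^2 + 6s - 3.
The leading coefficient is -1.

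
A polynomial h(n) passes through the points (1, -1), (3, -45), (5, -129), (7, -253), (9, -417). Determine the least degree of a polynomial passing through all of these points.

2

Forward differences of the values at n = 1, 3, 5, 7, 9:
  h  : -1  -45  -129  -253  -417
  Δ  : -44  -84  -124  -164
  Δ^2: -40  -40  -40
  Δ^3: 0  0
  Δ^4: 0
The second differences are constant (-40) and nonzero, while all higher differences vanish, so the minimal degree is 2.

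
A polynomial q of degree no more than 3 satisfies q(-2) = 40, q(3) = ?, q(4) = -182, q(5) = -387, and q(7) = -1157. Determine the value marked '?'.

The 4 known points determine the degree-3 polynomial uniquely.
Write q(n) = an^3 + bn^2 + cn + d. Substituting each data point gives a linear system:
  -8a + 4b - 2c + d = 40
  64a + 16b + 4c + d = -182
  125a + 25b + 5c + d = -387
  343a + 49b + 7c + d = -1157
Solving the system yields a = -4, b = 4, c = 3, d = -2.
So q(n) = -4n^3 + 4n^2 + 3n - 2.
Then q(3) = -65.

-65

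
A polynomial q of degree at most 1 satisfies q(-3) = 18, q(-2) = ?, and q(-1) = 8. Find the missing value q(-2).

The 2 known points determine the degree-1 polynomial uniquely.
Write q(u) = au + b. Substituting each data point gives a linear system:
  -3a + b = 18
  -a + b = 8
Solving the system yields a = -5, b = 3.
So q(u) = -5u + 3.
Then q(-2) = 13.

13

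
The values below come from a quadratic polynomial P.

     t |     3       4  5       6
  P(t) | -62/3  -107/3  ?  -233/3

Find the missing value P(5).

The 3 known points determine the degree-2 polynomial uniquely.
Write P(t) = at^2 + bt + c. Substituting each data point gives a linear system:
  9a + 3b + c = -62/3
  16a + 4b + c = -107/3
  36a + 6b + c = -233/3
Solving the system yields a = -2, b = -1, c = 1/3.
So P(t) = -2t^2 - t + 1/3.
Then P(5) = -164/3.

-164/3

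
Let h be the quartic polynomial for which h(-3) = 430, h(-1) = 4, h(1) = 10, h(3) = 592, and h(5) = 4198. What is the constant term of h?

-2

Write h(u) = au^4 + bu^3 + cu^2 + du + e. Substituting each data point gives a linear system:
  81a - 27b + 9c - 3d + e = 430
  a - b + c - d + e = 4
  a + b + c + d + e = 10
  81a + 27b + 9c + 3d + e = 592
  625a + 125b + 25c + 5d + e = 4198
Solving the system yields a = 6, b = 3, c = 3, d = 0, e = -2.
So h(u) = 6u⁴ + 3u³ + 3u² - 2.
The constant term is -2.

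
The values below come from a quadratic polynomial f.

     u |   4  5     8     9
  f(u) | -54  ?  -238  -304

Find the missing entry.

-88

The 3 known points determine the degree-2 polynomial uniquely.
Write f(u) = au^2 + bu + c. Substituting each data point gives a linear system:
  16a + 4b + c = -54
  64a + 8b + c = -238
  81a + 9b + c = -304
Solving the system yields a = -4, b = 2, c = 2.
So f(u) = -4u^2 + 2u + 2.
Then f(5) = -88.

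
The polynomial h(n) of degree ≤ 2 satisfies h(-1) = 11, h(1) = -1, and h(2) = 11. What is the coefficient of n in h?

Write h(n) = an^2 + bn + c. Substituting each data point gives a linear system:
  a - b + c = 11
  a + b + c = -1
  4a + 2b + c = 11
Solving the system yields a = 6, b = -6, c = -1.
So h(n) = 6n^2 - 6n - 1.
The coefficient of n is -6.

-6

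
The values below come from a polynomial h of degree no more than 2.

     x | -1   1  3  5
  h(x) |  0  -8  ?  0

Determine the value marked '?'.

-8

On equispaced nodes a degree-2 polynomial has vanishing third forward difference, so
  - h(-1) + 3·h(1) - 3·h(3) + h(5) = 0.
Substituting the known values and solving for h(3):
  -3·h(3) = 24
  h(3) = -8.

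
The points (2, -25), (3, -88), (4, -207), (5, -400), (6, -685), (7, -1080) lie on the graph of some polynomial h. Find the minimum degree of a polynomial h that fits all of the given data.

3

Forward differences of the values at t = 2, 3, 4, 5, 6, 7:
  h  : -25  -88  -207  -400  -685  -1080
  Δ  : -63  -119  -193  -285  -395
  Δ^2: -56  -74  -92  -110
  Δ^3: -18  -18  -18
  Δ^4: 0  0
  Δ^5: 0
The third differences are constant (-18) and nonzero, while all higher differences vanish, so the minimal degree is 3.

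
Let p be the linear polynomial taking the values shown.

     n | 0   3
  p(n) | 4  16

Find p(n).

p(n) = 4n + 4

Write p(n) = an + b. Substituting each data point gives a linear system:
  b = 4
  3a + b = 16
Solving the system yields a = 4, b = 4.
So p(n) = 4n + 4.
Check: p(3) = 16. ✓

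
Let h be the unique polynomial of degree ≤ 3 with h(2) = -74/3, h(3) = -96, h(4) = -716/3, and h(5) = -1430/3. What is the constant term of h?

0

Write h(n) = an^3 + bn^2 + cn + d. Substituting each data point gives a linear system:
  8a + 4b + 2c + d = -74/3
  27a + 9b + 3c + d = -96
  64a + 16b + 4c + d = -716/3
  125a + 25b + 5c + d = -1430/3
Solving the system yields a = -4, b = 1/3, c = 3, d = 0.
So h(n) = -4n^3 + (1/3)n^2 + 3n.
The constant term is 0.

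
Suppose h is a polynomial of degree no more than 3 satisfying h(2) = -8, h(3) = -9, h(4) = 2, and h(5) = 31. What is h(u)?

Using the Lagrange interpolation formula with nodes 2, 3, 4, 5:
  L_0(u) = (u - 3)(u - 4)(u - 5) / -6
  L_1(u) = (u - 2)(u - 4)(u - 5) / 2
  L_2(u) = (u - 2)(u - 3)(u - 5) / -2
  L_3(u) = (u - 2)(u - 3)(u - 4) / 6
Then h(u) = -8·L_0(u) - 9·L_1(u) + 2·L_2(u) + 31·L_3(u).
Expanding and collecting terms gives h(u) = u³ - 3u² - 5u + 6.
Check: h(3) = -9. ✓

h(u) = u^3 - 3u^2 - 5u + 6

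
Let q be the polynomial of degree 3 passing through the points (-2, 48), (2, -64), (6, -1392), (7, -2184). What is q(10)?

Using the Lagrange interpolation formula with nodes -2, 2, 6, 7:
  L_0(n) = (n - 2)(n - 6)(n - 7) / -288
  L_1(n) = (n + 2)(n - 6)(n - 7) / 80
  L_2(n) = (n + 2)(n - 2)(n - 7) / -32
  L_3(n) = (n + 2)(n - 2)(n - 6) / 45
Then q(n) = 48·L_0(n) - 64·L_1(n) - 1392·L_2(n) - 2184·L_3(n).
Expanding and collecting terms gives q(n) = -6n^3 - 2n^2 - 4n.
Evaluating at n = 10: q(10) = -6240.

-6240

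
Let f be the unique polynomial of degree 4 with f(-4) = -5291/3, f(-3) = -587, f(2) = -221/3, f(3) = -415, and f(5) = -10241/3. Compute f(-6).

Write f(u) = au^4 + bu^3 + cu^2 + du + e. Substituting each data point gives a linear system:
  256a - 64b + 16c - 4d + e = -5291/3
  81a - 27b + 9c - 3d + e = -587
  16a + 8b + 4c + 2d + e = -221/3
  81a + 27b + 9c + 3d + e = -415
  625a + 125b + 25c + 5d + e = -10241/3
Solving the system yields a = -6, b = 3, c = -2, d = 5/3, e = 3.
So f(u) = -6u^4 + 3u^3 - 2u^2 + (5/3)u + 3.
Then f(-6) = -8503.

-8503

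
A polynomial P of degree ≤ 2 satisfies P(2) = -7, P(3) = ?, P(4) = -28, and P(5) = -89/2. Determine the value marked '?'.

-31/2

The 3 known points determine the degree-2 polynomial uniquely.
Write P(t) = at^2 + bt + c. Substituting each data point gives a linear system:
  4a + 2b + c = -7
  16a + 4b + c = -28
  25a + 5b + c = -89/2
Solving the system yields a = -2, b = 3/2, c = -2.
So P(t) = -2t^2 + (3/2)t - 2.
Then P(3) = -31/2.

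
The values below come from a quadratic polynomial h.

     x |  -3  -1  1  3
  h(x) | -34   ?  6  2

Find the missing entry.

On equispaced nodes a degree-2 polynomial has vanishing third forward difference, so
  - h(-3) + 3·h(-1) - 3·h(1) + h(3) = 0.
Substituting the known values and solving for h(-1):
  3·h(-1) = -18
  h(-1) = -6.

-6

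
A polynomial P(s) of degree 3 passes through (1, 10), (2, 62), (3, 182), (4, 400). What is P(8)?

Using the Lagrange interpolation formula with nodes 1, 2, 3, 4:
  L_0(s) = (s - 2)(s - 3)(s - 4) / -6
  L_1(s) = (s - 1)(s - 3)(s - 4) / 2
  L_2(s) = (s - 1)(s - 2)(s - 4) / -2
  L_3(s) = (s - 1)(s - 2)(s - 3) / 6
Then P(s) = 10·L_0(s) + 62·L_1(s) + 182·L_2(s) + 400·L_3(s).
Expanding and collecting terms gives P(s) = 5s³ + 4s² + 5s - 4.
Evaluating at s = 8: P(8) = 2852.

2852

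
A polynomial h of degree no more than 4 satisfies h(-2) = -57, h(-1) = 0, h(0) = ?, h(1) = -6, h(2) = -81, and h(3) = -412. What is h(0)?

The 5 known points determine the degree-4 polynomial uniquely.
Write h(x) = ax^4 + bx^3 + cx^2 + dx + e. Substituting each data point gives a linear system:
  16a - 8b + 4c - 2d + e = -57
  a - b + c - d + e = 0
  a + b + c + d + e = -6
  16a + 8b + 4c + 2d + e = -81
  81a + 27b + 9c + 3d + e = -412
Solving the system yields a = -5, b = -1, c = 3, d = -2, e = -1.
So h(x) = -5x⁴ - x³ + 3x² - 2x - 1.
Then h(0) = -1.

-1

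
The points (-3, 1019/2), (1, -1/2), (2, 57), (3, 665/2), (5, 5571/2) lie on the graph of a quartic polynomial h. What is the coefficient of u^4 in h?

Write h(u) = au^4 + bu^3 + cu^2 + du + e. Substituting each data point gives a linear system:
  81a - 27b + 9c - 3d + e = 1019/2
  a + b + c + d + e = -1/2
  16a + 8b + 4c + 2d + e = 57
  81a + 27b + 9c + 3d + e = 665/2
  625a + 125b + 25c + 5d + e = 5571/2
Solving the system yields a = 5, b = -3, c = 2, d = -5/2, e = -2.
So h(u) = 5u^4 - 3u^3 + 2u^2 - (5/2)u - 2.
The leading coefficient is 5.

5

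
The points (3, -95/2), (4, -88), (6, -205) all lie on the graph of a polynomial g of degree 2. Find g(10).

-583

Write g(u) = au^2 + bu + c. Substituting each data point gives a linear system:
  9a + 3b + c = -95/2
  16a + 4b + c = -88
  36a + 6b + c = -205
Solving the system yields a = -6, b = 3/2, c = 2.
So g(u) = -6u^2 + (3/2)u + 2.
Then g(10) = -583.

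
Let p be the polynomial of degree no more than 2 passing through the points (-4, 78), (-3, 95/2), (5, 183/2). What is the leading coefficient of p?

Write p(s) = as^2 + bs + c. Substituting each data point gives a linear system:
  16a - 4b + c = 78
  9a - 3b + c = 95/2
  25a + 5b + c = 183/2
Solving the system yields a = 4, b = -5/2, c = 4.
So p(s) = 4s² - (5/2)s + 4.
The leading coefficient is 4.

4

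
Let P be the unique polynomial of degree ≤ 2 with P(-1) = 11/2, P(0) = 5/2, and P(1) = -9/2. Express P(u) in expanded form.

Write P(u) = au^2 + bu + c. Substituting each data point gives a linear system:
  a - b + c = 11/2
  c = 5/2
  a + b + c = -9/2
Solving the system yields a = -2, b = -5, c = 5/2.
So P(u) = -2u^2 - 5u + 5/2.
Check: P(1) = -9/2. ✓

P(u) = -2u^2 - 5u + 5/2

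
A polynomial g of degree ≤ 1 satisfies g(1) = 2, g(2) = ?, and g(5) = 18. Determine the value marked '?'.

The 2 known points determine the degree-1 polynomial uniquely.
Write g(x) = ax + b. Substituting each data point gives a linear system:
  a + b = 2
  5a + b = 18
Solving the system yields a = 4, b = -2.
So g(x) = 4x - 2.
Then g(2) = 6.

6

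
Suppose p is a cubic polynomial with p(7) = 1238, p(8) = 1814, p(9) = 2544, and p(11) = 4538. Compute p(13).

7364

Write p(s) = as^3 + bs^2 + cs + d. Substituting each data point gives a linear system:
  343a + 49b + 7c + d = 1238
  512a + 64b + 8c + d = 1814
  729a + 81b + 9c + d = 2544
  1331a + 121b + 11c + d = 4538
Solving the system yields a = 3, b = 5, c = -6, d = 6.
So p(s) = 3s^3 + 5s^2 - 6s + 6.
Then p(13) = 7364.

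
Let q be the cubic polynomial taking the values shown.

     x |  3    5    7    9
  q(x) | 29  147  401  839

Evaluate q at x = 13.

Using the Lagrange interpolation formula with nodes 3, 5, 7, 9:
  L_0(x) = (x - 5)(x - 7)(x - 9) / -48
  L_1(x) = (x - 3)(x - 7)(x - 9) / 16
  L_2(x) = (x - 3)(x - 5)(x - 9) / -16
  L_3(x) = (x - 3)(x - 5)(x - 7) / 48
Then q(x) = 29·L_0(x) + 147·L_1(x) + 401·L_2(x) + 839·L_3(x).
Expanding and collecting terms gives q(x) = x^3 + 2x^2 - 6x + 2.
Evaluating at x = 13: q(13) = 2459.

2459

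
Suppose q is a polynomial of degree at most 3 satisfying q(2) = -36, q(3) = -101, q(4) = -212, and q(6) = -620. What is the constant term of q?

4

Write q(t) = at^3 + bt^2 + ct + d. Substituting each data point gives a linear system:
  8a + 4b + 2c + d = -36
  27a + 9b + 3c + d = -101
  64a + 16b + 4c + d = -212
  216a + 36b + 6c + d = -620
Solving the system yields a = -2, b = -5, c = -2, d = 4.
So q(t) = -2t³ - 5t² - 2t + 4.
The constant term is 4.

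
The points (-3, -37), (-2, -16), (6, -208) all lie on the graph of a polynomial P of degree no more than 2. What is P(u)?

Write P(u) = au^2 + bu + c. Substituting each data point gives a linear system:
  9a - 3b + c = -37
  4a - 2b + c = -16
  36a + 6b + c = -208
Solving the system yields a = -5, b = -4, c = -4.
So P(u) = -5u^2 - 4u - 4.
Check: P(-2) = -16. ✓

P(u) = -5u^2 - 4u - 4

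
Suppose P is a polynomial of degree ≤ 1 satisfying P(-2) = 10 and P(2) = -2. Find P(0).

4

Using the Lagrange interpolation formula with nodes -2, 2:
  L_0(u) = (u - 2) / -4
  L_1(u) = (u + 2) / 4
Then P(u) = 10·L_0(u) - 2·L_1(u).
Expanding and collecting terms gives P(u) = -3u + 4.
Evaluating at u = 0: P(0) = 4.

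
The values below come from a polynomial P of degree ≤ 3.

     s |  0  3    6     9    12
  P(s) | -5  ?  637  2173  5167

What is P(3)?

On equispaced nodes a degree-3 polynomial has vanishing fourth forward difference, so
  P(0) - 4·P(3) + 6·P(6) - 4·P(9) + P(12) = 0.
Substituting the known values and solving for P(3):
  -4·P(3) = -292
  P(3) = 73.

73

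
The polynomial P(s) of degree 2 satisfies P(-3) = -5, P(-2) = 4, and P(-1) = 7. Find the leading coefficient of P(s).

Write P(s) = as^2 + bs + c. Substituting each data point gives a linear system:
  9a - 3b + c = -5
  4a - 2b + c = 4
  a - b + c = 7
Solving the system yields a = -3, b = -6, c = 4.
So P(s) = -3s^2 - 6s + 4.
The leading coefficient is -3.

-3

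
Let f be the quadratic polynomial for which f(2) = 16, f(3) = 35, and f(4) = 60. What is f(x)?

Using the Lagrange interpolation formula with nodes 2, 3, 4:
  L_0(x) = (x - 3)(x - 4) / 2
  L_1(x) = (x - 2)(x - 4) / -1
  L_2(x) = (x - 2)(x - 3) / 2
Then f(x) = 16·L_0(x) + 35·L_1(x) + 60·L_2(x).
Expanding and collecting terms gives f(x) = 3x² + 4x - 4.
Check: f(4) = 60. ✓

f(x) = 3x^2 + 4x - 4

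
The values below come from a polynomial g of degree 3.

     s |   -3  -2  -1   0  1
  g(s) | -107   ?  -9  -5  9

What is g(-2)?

The 4 known points determine the degree-3 polynomial uniquely.
Write g(s) = as^3 + bs^2 + cs + d. Substituting each data point gives a linear system:
  -27a + 9b - 3c + d = -107
  -a + b - c + d = -9
  d = -5
  a + b + c + d = 9
Solving the system yields a = 5, b = 5, c = 4, d = -5.
So g(s) = 5s³ + 5s² + 4s - 5.
Then g(-2) = -33.

-33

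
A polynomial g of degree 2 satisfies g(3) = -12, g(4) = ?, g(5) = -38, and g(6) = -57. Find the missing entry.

-23

The 3 known points determine the degree-2 polynomial uniquely.
Write g(x) = ax^2 + bx + c. Substituting each data point gives a linear system:
  9a + 3b + c = -12
  25a + 5b + c = -38
  36a + 6b + c = -57
Solving the system yields a = -2, b = 3, c = -3.
So g(x) = -2x² + 3x - 3.
Then g(4) = -23.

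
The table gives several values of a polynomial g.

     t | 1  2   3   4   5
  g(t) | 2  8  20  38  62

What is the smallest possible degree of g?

Forward differences of the values at t = 1, 2, 3, 4, 5:
  g  : 2  8  20  38  62
  Δ  : 6  12  18  24
  Δ^2: 6  6  6
  Δ^3: 0  0
  Δ^4: 0
The second differences are constant (6) and nonzero, while all higher differences vanish, so the minimal degree is 2.

2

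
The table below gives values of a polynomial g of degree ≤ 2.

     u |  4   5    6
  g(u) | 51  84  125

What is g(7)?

Using the Lagrange interpolation formula with nodes 4, 5, 6:
  L_0(u) = (u - 5)(u - 6) / 2
  L_1(u) = (u - 4)(u - 6) / -1
  L_2(u) = (u - 4)(u - 5) / 2
Then g(u) = 51·L_0(u) + 84·L_1(u) + 125·L_2(u).
Expanding and collecting terms gives g(u) = 4u² - 3u - 1.
Evaluating at u = 7: g(7) = 174.

174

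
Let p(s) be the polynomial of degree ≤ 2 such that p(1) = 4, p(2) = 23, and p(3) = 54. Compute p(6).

219

Forward differences of the values at s = 1, 2, 3:
  p  : 4  23  54
  Δ  : 19  31
  Δ^2: 12
The second differences are constant, confirming degree 2.
Interpolating (Newton forward form) and evaluating at s = 6 gives p(6) = 219.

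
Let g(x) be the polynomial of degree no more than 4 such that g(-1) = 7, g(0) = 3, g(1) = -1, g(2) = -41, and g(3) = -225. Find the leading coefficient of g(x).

Write g(x) = ax^4 + bx^3 + cx^2 + dx + e. Substituting each data point gives a linear system:
  a - b + c - d + e = 7
  e = 3
  a + b + c + d + e = -1
  16a + 8b + 4c + 2d + e = -41
  81a + 27b + 9c + 3d + e = -225
Solving the system yields a = -3, b = 0, c = 3, d = -4, e = 3.
So g(x) = -3x^4 + 3x^2 - 4x + 3.
The leading coefficient is -3.

-3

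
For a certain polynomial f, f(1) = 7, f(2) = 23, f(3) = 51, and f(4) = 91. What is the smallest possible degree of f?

Forward differences of the values at n = 1, 2, 3, 4:
  f  : 7  23  51  91
  Δ  : 16  28  40
  Δ^2: 12  12
  Δ^3: 0
The second differences are constant (12) and nonzero, while all higher differences vanish, so the minimal degree is 2.

2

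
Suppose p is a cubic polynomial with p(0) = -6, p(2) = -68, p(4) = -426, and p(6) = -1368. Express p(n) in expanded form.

p(n) = -6n^3 - n^2 - 5n - 6

Write p(n) = an^3 + bn^2 + cn + d. Substituting each data point gives a linear system:
  d = -6
  8a + 4b + 2c + d = -68
  64a + 16b + 4c + d = -426
  216a + 36b + 6c + d = -1368
Solving the system yields a = -6, b = -1, c = -5, d = -6.
So p(n) = -6n^3 - n^2 - 5n - 6.
Check: p(6) = -1368. ✓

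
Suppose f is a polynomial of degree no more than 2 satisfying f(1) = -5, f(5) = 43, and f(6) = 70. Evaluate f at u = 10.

238

Write f(u) = au^2 + bu + c. Substituting each data point gives a linear system:
  a + b + c = -5
  25a + 5b + c = 43
  36a + 6b + c = 70
Solving the system yields a = 3, b = -6, c = -2.
So f(u) = 3u² - 6u - 2.
Then f(10) = 238.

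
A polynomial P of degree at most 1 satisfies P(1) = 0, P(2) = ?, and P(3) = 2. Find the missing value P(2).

1

On equispaced nodes a degree-1 polynomial has vanishing second forward difference, so
  P(1) - 2·P(2) + P(3) = 0.
Substituting the known values and solving for P(2):
  -2·P(2) = -2
  P(2) = 1.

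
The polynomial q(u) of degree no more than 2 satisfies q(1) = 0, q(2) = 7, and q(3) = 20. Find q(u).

q(u) = 3u^2 - 2u - 1

Write q(u) = au^2 + bu + c. Substituting each data point gives a linear system:
  a + b + c = 0
  4a + 2b + c = 7
  9a + 3b + c = 20
Solving the system yields a = 3, b = -2, c = -1.
So q(u) = 3u^2 - 2u - 1.
Check: q(2) = 7. ✓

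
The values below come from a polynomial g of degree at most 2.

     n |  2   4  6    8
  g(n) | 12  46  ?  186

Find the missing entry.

104

The 3 known points determine the degree-2 polynomial uniquely.
Write g(n) = an^2 + bn + c. Substituting each data point gives a linear system:
  4a + 2b + c = 12
  16a + 4b + c = 46
  64a + 8b + c = 186
Solving the system yields a = 3, b = -1, c = 2.
So g(n) = 3n² - n + 2.
Then g(6) = 104.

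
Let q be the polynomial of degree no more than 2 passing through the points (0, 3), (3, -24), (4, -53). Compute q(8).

-269

Using the Lagrange interpolation formula with nodes 0, 3, 4:
  L_0(t) = (t - 3)(t - 4) / 12
  L_1(t) = t(t - 4) / -3
  L_2(t) = t(t - 3) / 4
Then q(t) = 3·L_0(t) - 24·L_1(t) - 53·L_2(t).
Expanding and collecting terms gives q(t) = -5t^2 + 6t + 3.
Evaluating at t = 8: q(8) = -269.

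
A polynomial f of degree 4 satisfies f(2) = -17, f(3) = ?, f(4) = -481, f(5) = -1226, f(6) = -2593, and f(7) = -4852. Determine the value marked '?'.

On equispaced nodes a degree-4 polynomial has vanishing fifth forward difference, so
  - f(2) + 5·f(3) - 10·f(4) + 10·f(5) - 5·f(6) + f(7) = 0.
Substituting the known values and solving for f(3):
  5·f(3) = -680
  f(3) = -136.

-136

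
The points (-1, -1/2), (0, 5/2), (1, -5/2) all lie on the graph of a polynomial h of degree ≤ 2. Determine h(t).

Write h(t) = at^2 + bt + c. Substituting each data point gives a linear system:
  a - b + c = -1/2
  c = 5/2
  a + b + c = -5/2
Solving the system yields a = -4, b = -1, c = 5/2.
So h(t) = -4t² - t + 5/2.
Check: h(-1) = -1/2. ✓

h(t) = -4t^2 - t + 5/2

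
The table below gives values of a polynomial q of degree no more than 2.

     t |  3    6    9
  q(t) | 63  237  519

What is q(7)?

319

Using the Lagrange interpolation formula with nodes 3, 6, 9:
  L_0(t) = (t - 6)(t - 9) / 18
  L_1(t) = (t - 3)(t - 9) / -9
  L_2(t) = (t - 3)(t - 6) / 18
Then q(t) = 63·L_0(t) + 237·L_1(t) + 519·L_2(t).
Expanding and collecting terms gives q(t) = 6t² + 4t - 3.
Evaluating at t = 7: q(7) = 319.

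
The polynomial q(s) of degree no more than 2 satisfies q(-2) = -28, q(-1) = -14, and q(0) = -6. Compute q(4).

Write q(s) = as^2 + bs + c. Substituting each data point gives a linear system:
  4a - 2b + c = -28
  a - b + c = -14
  c = -6
Solving the system yields a = -3, b = 5, c = -6.
So q(s) = -3s^2 + 5s - 6.
Then q(4) = -34.

-34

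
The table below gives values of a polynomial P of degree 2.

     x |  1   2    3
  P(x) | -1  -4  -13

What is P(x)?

P(x) = -3x^2 + 6x - 4

Write P(x) = ax^2 + bx + c. Substituting each data point gives a linear system:
  a + b + c = -1
  4a + 2b + c = -4
  9a + 3b + c = -13
Solving the system yields a = -3, b = 6, c = -4.
So P(x) = -3x^2 + 6x - 4.
Check: P(1) = -1. ✓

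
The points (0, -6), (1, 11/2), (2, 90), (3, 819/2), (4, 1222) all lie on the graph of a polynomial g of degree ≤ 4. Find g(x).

Write g(x) = ax^4 + bx^3 + cx^2 + dx + e. Substituting each data point gives a linear system:
  e = -6
  a + b + c + d + e = 11/2
  16a + 8b + 4c + 2d + e = 90
  81a + 27b + 9c + 3d + e = 819/2
  256a + 64b + 16c + 4d + e = 1222
Solving the system yields a = 4, b = 3, c = -1/2, d = 5, e = -6.
So g(x) = 4x^4 + 3x^3 - (1/2)x^2 + 5x - 6.
Check: g(4) = 1222. ✓

g(x) = 4x^4 + 3x^3 - (1/2)x^2 + 5x - 6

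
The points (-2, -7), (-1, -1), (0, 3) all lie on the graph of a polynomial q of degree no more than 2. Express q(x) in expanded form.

Write q(x) = ax^2 + bx + c. Substituting each data point gives a linear system:
  4a - 2b + c = -7
  a - b + c = -1
  c = 3
Solving the system yields a = -1, b = 3, c = 3.
So q(x) = -x^2 + 3x + 3.
Check: q(0) = 3. ✓

q(x) = -x^2 + 3x + 3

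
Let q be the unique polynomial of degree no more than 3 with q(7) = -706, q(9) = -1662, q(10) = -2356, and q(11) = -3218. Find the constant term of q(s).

Write q(s) = as^3 + bs^2 + cs + d. Substituting each data point gives a linear system:
  343a + 49b + 7c + d = -706
  729a + 81b + 9c + d = -1662
  1000a + 100b + 10c + d = -2356
  1331a + 121b + 11c + d = -3218
Solving the system yields a = -3, b = 6, c = 5, d = -6.
So q(s) = -3s³ + 6s² + 5s - 6.
The constant term is -6.

-6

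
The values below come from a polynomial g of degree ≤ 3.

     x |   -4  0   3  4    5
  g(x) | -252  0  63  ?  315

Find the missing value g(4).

156

The 4 known points determine the degree-3 polynomial uniquely.
Write g(x) = ax^3 + bx^2 + cx + d. Substituting each data point gives a linear system:
  -64a + 16b - 4c + d = -252
  d = 0
  27a + 9b + 3c + d = 63
  125a + 25b + 5c + d = 315
Solving the system yields a = 3, b = -3, c = 3, d = 0.
So g(x) = 3x³ - 3x² + 3x.
Then g(4) = 156.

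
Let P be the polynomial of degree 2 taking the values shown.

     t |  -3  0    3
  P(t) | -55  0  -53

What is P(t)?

P(t) = -6t^2 + (1/3)t

Write P(t) = at^2 + bt + c. Substituting each data point gives a linear system:
  9a - 3b + c = -55
  c = 0
  9a + 3b + c = -53
Solving the system yields a = -6, b = 1/3, c = 0.
So P(t) = -6t^2 + (1/3)t.
Check: P(0) = 0. ✓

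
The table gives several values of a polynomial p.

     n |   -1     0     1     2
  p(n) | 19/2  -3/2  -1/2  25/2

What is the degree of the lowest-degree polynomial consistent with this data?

2

Forward differences of the values at n = -1, 0, 1, 2:
  p  : 19/2  -3/2  -1/2  25/2
  Δ  : -11  1  13
  Δ^2: 12  12
  Δ^3: 0
The second differences are constant (12) and nonzero, while all higher differences vanish, so the minimal degree is 2.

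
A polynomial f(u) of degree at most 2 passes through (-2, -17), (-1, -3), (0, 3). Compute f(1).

Forward differences of the values at u = -2, -1, 0:
  f  : -17  -3  3
  Δ  : 14  6
  Δ^2: -8
The second differences are constant, confirming degree 2.
Interpolating (Newton forward form) and evaluating at u = 1 gives f(1) = 1.

1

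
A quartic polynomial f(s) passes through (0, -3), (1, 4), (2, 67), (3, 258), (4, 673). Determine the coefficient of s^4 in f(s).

1

Write f(s) = as^4 + bs^3 + cs^2 + ds + e. Substituting each data point gives a linear system:
  e = -3
  a + b + c + d + e = 4
  16a + 8b + 4c + 2d + e = 67
  81a + 27b + 9c + 3d + e = 258
  256a + 64b + 16c + 4d + e = 673
Solving the system yields a = 1, b = 6, c = 3, d = -3, e = -3.
So f(s) = s⁴ + 6s³ + 3s² - 3s - 3.
The leading coefficient is 1.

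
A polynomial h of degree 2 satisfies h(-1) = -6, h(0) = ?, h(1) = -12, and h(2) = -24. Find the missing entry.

-6

The 3 known points determine the degree-2 polynomial uniquely.
Write h(u) = au^2 + bu + c. Substituting each data point gives a linear system:
  a - b + c = -6
  a + b + c = -12
  4a + 2b + c = -24
Solving the system yields a = -3, b = -3, c = -6.
So h(u) = -3u^2 - 3u - 6.
Then h(0) = -6.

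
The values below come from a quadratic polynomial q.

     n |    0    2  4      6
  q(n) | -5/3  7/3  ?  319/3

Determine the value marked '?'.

The 3 known points determine the degree-2 polynomial uniquely.
Write q(n) = an^2 + bn + c. Substituting each data point gives a linear system:
  c = -5/3
  4a + 2b + c = 7/3
  36a + 6b + c = 319/3
Solving the system yields a = 4, b = -6, c = -5/3.
So q(n) = 4n² - 6n - 5/3.
Then q(4) = 115/3.

115/3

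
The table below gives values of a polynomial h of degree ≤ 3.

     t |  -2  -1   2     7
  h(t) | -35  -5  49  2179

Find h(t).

Using the Lagrange interpolation formula with nodes -2, -1, 2, 7:
  L_0(t) = (t + 1)(t - 2)(t - 7) / -36
  L_1(t) = (t + 2)(t - 2)(t - 7) / 24
  L_2(t) = (t + 2)(t + 1)(t - 7) / -60
  L_3(t) = (t + 2)(t + 1)(t - 2) / 360
Then h(t) = -35·L_0(t) - 5·L_1(t) + 49·L_2(t) + 2179·L_3(t).
Expanding and collecting terms gives h(t) = 6t^3 + 3t^2 - 3t - 5.
Check: h(-2) = -35. ✓

h(t) = 6t^3 + 3t^2 - 3t - 5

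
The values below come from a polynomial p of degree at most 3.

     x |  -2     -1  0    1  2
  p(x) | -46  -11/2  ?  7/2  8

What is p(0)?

On equispaced nodes a degree-3 polynomial has vanishing fourth forward difference, so
  p(-2) - 4·p(-1) + 6·p(0) - 4·p(1) + p(2) = 0.
Substituting the known values and solving for p(0):
  6·p(0) = 30
  p(0) = 5.

5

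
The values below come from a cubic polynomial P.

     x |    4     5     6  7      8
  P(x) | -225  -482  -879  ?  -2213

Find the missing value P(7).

On equispaced nodes a degree-3 polynomial has vanishing fourth forward difference, so
  P(4) - 4·P(5) + 6·P(6) - 4·P(7) + P(8) = 0.
Substituting the known values and solving for P(7):
  -4·P(7) = 5784
  P(7) = -1446.

-1446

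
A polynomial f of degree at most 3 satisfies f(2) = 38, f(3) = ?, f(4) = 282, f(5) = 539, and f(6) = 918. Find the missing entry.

On equispaced nodes a degree-3 polynomial has vanishing fourth forward difference, so
  f(2) - 4·f(3) + 6·f(4) - 4·f(5) + f(6) = 0.
Substituting the known values and solving for f(3):
  -4·f(3) = -492
  f(3) = 123.

123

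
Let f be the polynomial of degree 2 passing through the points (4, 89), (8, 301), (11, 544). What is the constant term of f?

5

Write f(n) = an^2 + bn + c. Substituting each data point gives a linear system:
  16a + 4b + c = 89
  64a + 8b + c = 301
  121a + 11b + c = 544
Solving the system yields a = 4, b = 5, c = 5.
So f(n) = 4n^2 + 5n + 5.
The constant term is 5.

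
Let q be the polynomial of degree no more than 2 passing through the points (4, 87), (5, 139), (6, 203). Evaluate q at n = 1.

3

Write q(n) = an^2 + bn + c. Substituting each data point gives a linear system:
  16a + 4b + c = 87
  25a + 5b + c = 139
  36a + 6b + c = 203
Solving the system yields a = 6, b = -2, c = -1.
So q(n) = 6n^2 - 2n - 1.
Then q(1) = 3.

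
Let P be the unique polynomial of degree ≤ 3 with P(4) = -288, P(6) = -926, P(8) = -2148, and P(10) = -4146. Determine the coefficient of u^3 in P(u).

-4

Write P(u) = au^3 + bu^2 + cu + d. Substituting each data point gives a linear system:
  64a + 16b + 4c + d = -288
  216a + 36b + 6c + d = -926
  512a + 64b + 8c + d = -2148
  1000a + 100b + 10c + d = -4146
Solving the system yields a = -4, b = -1, c = -5, d = 4.
So P(u) = -4u^3 - u^2 - 5u + 4.
The leading coefficient is -4.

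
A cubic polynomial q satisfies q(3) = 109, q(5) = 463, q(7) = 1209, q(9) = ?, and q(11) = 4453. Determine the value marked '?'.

2491

The 4 known points determine the degree-3 polynomial uniquely.
Write q(t) = at^3 + bt^2 + ct + d. Substituting each data point gives a linear system:
  27a + 9b + 3c + d = 109
  125a + 25b + 5c + d = 463
  343a + 49b + 7c + d = 1209
  1331a + 121b + 11c + d = 4453
Solving the system yields a = 3, b = 4, c = -2, d = -2.
So q(t) = 3t³ + 4t² - 2t - 2.
Then q(9) = 2491.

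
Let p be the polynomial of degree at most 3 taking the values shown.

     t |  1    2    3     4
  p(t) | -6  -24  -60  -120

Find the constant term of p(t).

Write p(t) = at^3 + bt^2 + ct + d. Substituting each data point gives a linear system:
  a + b + c + d = -6
  8a + 4b + 2c + d = -24
  27a + 9b + 3c + d = -60
  64a + 16b + 4c + d = -120
Solving the system yields a = -1, b = -3, c = -2, d = 0.
So p(t) = -t³ - 3t² - 2t.
The constant term is 0.

0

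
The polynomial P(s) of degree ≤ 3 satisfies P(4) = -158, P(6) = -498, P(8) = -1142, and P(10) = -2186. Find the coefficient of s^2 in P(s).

-2

Write P(s) = as^3 + bs^2 + cs + d. Substituting each data point gives a linear system:
  64a + 16b + 4c + d = -158
  216a + 36b + 6c + d = -498
  512a + 64b + 8c + d = -1142
  1000a + 100b + 10c + d = -2186
Solving the system yields a = -2, b = -2, c = 2, d = -6.
So P(s) = -2s³ - 2s² + 2s - 6.
The coefficient of s^2 is -2.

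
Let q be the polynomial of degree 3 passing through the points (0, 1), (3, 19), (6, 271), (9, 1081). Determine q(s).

Using the Lagrange interpolation formula with nodes 0, 3, 6, 9:
  L_0(s) = (s - 3)(s - 6)(s - 9) / -162
  L_1(s) = s(s - 6)(s - 9) / 54
  L_2(s) = s(s - 3)(s - 9) / -54
  L_3(s) = s(s - 3)(s - 6) / 162
Then q(s) = 1·L_0(s) + 19·L_1(s) + 271·L_2(s) + 1081·L_3(s).
Expanding and collecting terms gives q(s) = 2s^3 - 5s^2 + 3s + 1.
Check: q(9) = 1081. ✓

q(s) = 2s^3 - 5s^2 + 3s + 1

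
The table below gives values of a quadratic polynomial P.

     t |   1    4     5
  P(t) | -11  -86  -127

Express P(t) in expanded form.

Write P(t) = at^2 + bt + c. Substituting each data point gives a linear system:
  a + b + c = -11
  16a + 4b + c = -86
  25a + 5b + c = -127
Solving the system yields a = -4, b = -5, c = -2.
So P(t) = -4t^2 - 5t - 2.
Check: P(5) = -127. ✓

P(t) = -4t^2 - 5t - 2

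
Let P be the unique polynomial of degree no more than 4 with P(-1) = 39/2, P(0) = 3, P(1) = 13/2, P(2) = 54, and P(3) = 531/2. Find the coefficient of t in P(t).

-5/2

Write P(t) = at^4 + bt^3 + ct^2 + dt + e. Substituting each data point gives a linear system:
  a - b + c - d + e = 39/2
  e = 3
  a + b + c + d + e = 13/2
  16a + 8b + 4c + 2d + e = 54
  81a + 27b + 9c + 3d + e = 531/2
Solving the system yields a = 4, b = -4, c = 6, d = -5/2, e = 3.
So P(t) = 4t^4 - 4t^3 + 6t^2 - (5/2)t + 3.
The coefficient of t is -5/2.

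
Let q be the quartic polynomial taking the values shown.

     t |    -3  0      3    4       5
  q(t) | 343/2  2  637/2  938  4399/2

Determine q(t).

Write q(t) = at^4 + bt^3 + ct^2 + dt + e. Substituting each data point gives a linear system:
  81a - 27b + 9c - 3d + e = 343/2
  e = 2
  81a + 27b + 9c + 3d + e = 637/2
  256a + 64b + 16c + 4d + e = 938
  625a + 125b + 25c + 5d + e = 4399/2
Solving the system yields a = 3, b = 5/2, c = 0, d = 2, e = 2.
So q(t) = 3t^4 + (5/2)t^3 + 2t + 2.
Check: q(5) = 4399/2. ✓

q(t) = 3t^4 + (5/2)t^3 + 2t + 2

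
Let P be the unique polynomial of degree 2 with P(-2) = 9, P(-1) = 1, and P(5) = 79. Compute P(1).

3

Using the Lagrange interpolation formula with nodes -2, -1, 5:
  L_0(x) = (x + 1)(x - 5) / 7
  L_1(x) = (x + 2)(x - 5) / -6
  L_2(x) = (x + 2)(x + 1) / 42
Then P(x) = 9·L_0(x) + 1·L_1(x) + 79·L_2(x).
Expanding and collecting terms gives P(x) = 3x^2 + x - 1.
Evaluating at x = 1: P(1) = 3.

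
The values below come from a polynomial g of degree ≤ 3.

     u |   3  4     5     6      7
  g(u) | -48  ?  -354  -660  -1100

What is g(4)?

-158

The 4 known points determine the degree-3 polynomial uniquely.
Write g(u) = au^3 + bu^2 + cu + d. Substituting each data point gives a linear system:
  27a + 9b + 3c + d = -48
  125a + 25b + 5c + d = -354
  216a + 36b + 6c + d = -660
  343a + 49b + 7c + d = -1100
Solving the system yields a = -4, b = 5, c = 3, d = 6.
So g(u) = -4u³ + 5u² + 3u + 6.
Then g(4) = -158.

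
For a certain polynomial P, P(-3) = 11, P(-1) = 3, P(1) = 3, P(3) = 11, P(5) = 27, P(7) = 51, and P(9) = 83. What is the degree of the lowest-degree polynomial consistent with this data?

2

Forward differences of the values at s = -3, -1, 1, 3, 5, 7, 9:
  P  : 11  3  3  11  27  51  83
  Δ  : -8  0  8  16  24  32
  Δ^2: 8  8  8  8  8
  Δ^3: 0  0  0  0
  Δ^4: 0  0  0
  Δ^5: 0  0
  Δ^6: 0
The second differences are constant (8) and nonzero, while all higher differences vanish, so the minimal degree is 2.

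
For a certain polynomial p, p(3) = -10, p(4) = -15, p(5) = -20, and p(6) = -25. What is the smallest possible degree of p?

1

Forward differences of the values at x = 3, 4, 5, 6:
  p  : -10  -15  -20  -25
  Δ  : -5  -5  -5
  Δ^2: 0  0
  Δ^3: 0
The first differences are constant (-5) and nonzero, while all higher differences vanish, so the minimal degree is 1.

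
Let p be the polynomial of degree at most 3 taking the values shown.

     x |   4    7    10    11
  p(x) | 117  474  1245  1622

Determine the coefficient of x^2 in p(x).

2

Write p(x) = ax^3 + bx^2 + cx + d. Substituting each data point gives a linear system:
  64a + 16b + 4c + d = 117
  343a + 49b + 7c + d = 474
  1000a + 100b + 10c + d = 1245
  1331a + 121b + 11c + d = 1622
Solving the system yields a = 1, b = 2, c = 4, d = 5.
So p(x) = x³ + 2x² + 4x + 5.
The coefficient of x^2 is 2.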